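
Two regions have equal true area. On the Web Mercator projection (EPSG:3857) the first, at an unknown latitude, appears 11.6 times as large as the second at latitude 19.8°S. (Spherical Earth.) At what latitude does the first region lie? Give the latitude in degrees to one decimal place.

74.0°

On Mercator, (apparent₁)/(apparent₂) = sec²φ₁ / sec²φ₂ when true areas are equal.
cos²φ₂ / cos²φ₁ = 11.6  ⇒  cos φ₁ = cos 19.8° / √11.6 = 0.9409/3.406 = 0.2763.
φ₁ = arccos(0.2763) ≈ 74.0°.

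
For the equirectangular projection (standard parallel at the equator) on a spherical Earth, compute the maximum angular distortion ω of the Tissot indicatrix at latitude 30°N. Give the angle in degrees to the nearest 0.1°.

In the plate carrée (x = Rλ, y = Rφ), meridians are true-scale (h = 1) and parallels are stretched by k = sec φ.
At 30°: h = 1.000, k = 1.155; principal scales a = 1.155, b = 1.000.
sin(ω/2) = (a − b)/(a + b) = 0.1547/2.155 = 0.07180, so ω = 2 arcsin(0.07180) ≈ 8.2°.

8.2°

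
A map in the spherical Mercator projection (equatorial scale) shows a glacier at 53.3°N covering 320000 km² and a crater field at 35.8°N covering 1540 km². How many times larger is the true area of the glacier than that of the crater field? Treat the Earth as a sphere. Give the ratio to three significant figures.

113

Mercator's areal exaggeration is sec²φ; hence true area = (apparent area) · cos²φ.
True area of glacier: 320000 × cos²(53.3°) = 320000 × 0.3572 = 114300 km².
True area of crater field: 1540 × cos²(35.8°) = 1540 × 0.6578 = 1013 km².
Ratio = 114300 / 1013 ≈ 113.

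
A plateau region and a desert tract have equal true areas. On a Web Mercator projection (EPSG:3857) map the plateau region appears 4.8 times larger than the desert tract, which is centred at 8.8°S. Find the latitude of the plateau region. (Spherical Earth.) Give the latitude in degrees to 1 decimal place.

63.2°

On Mercator, (apparent₁)/(apparent₂) = sec²φ₁ / sec²φ₂ when true areas are equal.
cos²φ₂ / cos²φ₁ = 4.8  ⇒  cos φ₁ = cos 8.8° / √4.8 = 0.9882/2.191 = 0.4511.
φ₁ = arccos(0.4511) ≈ 63.2°.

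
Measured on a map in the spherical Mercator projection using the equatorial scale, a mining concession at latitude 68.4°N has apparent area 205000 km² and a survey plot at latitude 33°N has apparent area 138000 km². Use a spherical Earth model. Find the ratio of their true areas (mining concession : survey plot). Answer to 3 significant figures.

0.286

Mercator's areal exaggeration is sec²φ; hence true area = (apparent area) · cos²φ.
True area of mining concession: 205000 × cos²(68.4°) = 205000 × 0.1355 = 27780 km².
True area of survey plot: 138000 × cos²(33°) = 138000 × 0.7034 = 97060 km².
Ratio = 27780 / 97060 ≈ 0.286.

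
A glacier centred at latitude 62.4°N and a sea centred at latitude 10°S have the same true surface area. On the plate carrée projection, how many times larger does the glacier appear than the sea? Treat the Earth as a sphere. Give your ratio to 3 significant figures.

2.13

Plate carrée maps x = Rλ, y = Rφ. The meridian scale is h = 1 and the parallel scale is k = 1/cos φ = sec φ.
Areal scale at 62.4°: h·k = 1.000 × 2.158 = 2.158.
Areal scale at 10°: h·k = 1.000 × 1.015 = 1.015.
Ratio = 2.158/1.015 ≈ 2.13.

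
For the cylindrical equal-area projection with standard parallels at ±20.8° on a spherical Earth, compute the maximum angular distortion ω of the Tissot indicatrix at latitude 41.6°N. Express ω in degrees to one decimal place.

25.4°

A cylindrical equal-area projection with standard parallel φ₀ has meridian scale h = cos φ / cos φ₀ and parallel scale k = cos φ₀ / cos φ (so areas are preserved, h·k = 1).
At 41.6°: h = 0.7999, k = 1.250; principal scales a = 1.250, b = 0.7999.
sin(ω/2) = (a − b)/(a + b) = 0.4502/2.050 = 0.2196, so ω = 2 arcsin(0.2196) ≈ 25.4°.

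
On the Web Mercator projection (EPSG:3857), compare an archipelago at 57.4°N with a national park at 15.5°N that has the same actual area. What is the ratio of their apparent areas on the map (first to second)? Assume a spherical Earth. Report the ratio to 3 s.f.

3.20

Mercator is conformal with k = sec φ, so areal scale = k² = sec²φ.
At 57.4°: sec²(57.4°) = 1/0.5388² = 3.445.
At 15.5°: sec²(15.5°) = 1/0.9636² = 1.077.
Ratio = 3.445/1.077 = cos²(15.5°)/cos²(57.4°) ≈ 3.20.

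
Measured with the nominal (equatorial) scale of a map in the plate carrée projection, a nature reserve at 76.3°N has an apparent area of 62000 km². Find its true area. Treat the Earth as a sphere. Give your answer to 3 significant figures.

14700 km²

Plate carrée maps x = Rλ, y = Rφ. The meridian scale is h = 1 and the parallel scale is k = 1/cos φ = sec φ.
Areal scale = h·k = 1 × sec φ; at 76.3°, h = 1.000, k = 4.222, so h·k = 4.222.
True area = apparent / (areal scale) = 62000 / 4.222 ≈ 14700 km².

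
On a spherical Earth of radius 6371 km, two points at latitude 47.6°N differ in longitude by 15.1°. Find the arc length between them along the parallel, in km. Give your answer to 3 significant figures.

Arc length along a parallel = R cos φ · Δλ (with Δλ in radians).
= 6371 × cos 47.6° × (15.1° × π/180) = 6371 × 0.6743 × 0.2635 ≈ 1130 km.

1130 km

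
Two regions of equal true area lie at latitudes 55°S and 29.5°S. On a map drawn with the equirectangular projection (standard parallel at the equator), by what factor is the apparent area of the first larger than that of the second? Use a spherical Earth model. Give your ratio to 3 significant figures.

In the plate carrée (x = Rλ, y = Rφ), meridians are true-scale (h = 1) and parallels are stretched by k = sec φ.
Areal scale at 55°: h·k = 1.000 × 1.743 = 1.743.
Areal scale at 29.5°: h·k = 1.000 × 1.149 = 1.149.
Ratio = 1.743/1.149 ≈ 1.52.

1.52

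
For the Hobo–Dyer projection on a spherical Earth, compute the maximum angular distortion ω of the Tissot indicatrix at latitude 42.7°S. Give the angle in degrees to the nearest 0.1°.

Hobo–Dyer is a cylindrical equal-area projection with standard parallels at ±37.5°. Cylindrical equal-area (φ₀ = 37.5°): h = cos φ / cos 37.5° along meridians, k = cos 37.5° / cos φ along parallels; h·k = 1.
At 42.7°: h = 0.9263, k = 1.080; principal scales a = 1.080, b = 0.9263.
sin(ω/2) = (a − b)/(a + b) = 0.1532/2.006 = 0.07637, so ω = 2 arcsin(0.07637) ≈ 8.8°.

8.8°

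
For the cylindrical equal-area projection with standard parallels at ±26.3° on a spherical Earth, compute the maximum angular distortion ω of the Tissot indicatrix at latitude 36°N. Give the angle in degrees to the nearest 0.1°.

For cylindrical equal-area with standard parallel φ₀, h = cos φ / cos φ₀ and k = cos φ₀ / cos φ, so h·k = 1.
At 36°: h = 0.9024, k = 1.108; principal scales a = 1.108, b = 0.9024.
sin(ω/2) = (a − b)/(a + b) = 0.2057/2.011 = 0.1023, so ω = 2 arcsin(0.1023) ≈ 11.7°.

11.7°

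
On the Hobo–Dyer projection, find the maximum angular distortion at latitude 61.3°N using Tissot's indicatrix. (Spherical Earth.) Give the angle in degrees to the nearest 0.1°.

55.3°

The Hobo–Dyer projection is cylindrical equal-area with φ₀ = 37.5°. For cylindrical equal-area with standard parallel φ₀, h = cos φ / cos φ₀ and k = cos φ₀ / cos φ, so h·k = 1.
At 61.3°: h = 0.6053, k = 1.652; principal scales a = 1.652, b = 0.6053.
sin(ω/2) = (a − b)/(a + b) = 1.047/2.257 = 0.4637, so ω = 2 arcsin(0.4637) ≈ 55.3°.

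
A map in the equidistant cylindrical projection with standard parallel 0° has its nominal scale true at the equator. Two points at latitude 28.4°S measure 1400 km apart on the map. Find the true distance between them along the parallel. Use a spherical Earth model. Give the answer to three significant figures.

1230 km

Plate carrée maps x = Rλ, y = Rφ. The meridian scale is h = 1 and the parallel scale is k = 1/cos φ = sec φ.
Along the parallel at 28.4°, map distances are exaggerated by k = sec 28.4° = 1.137.
True distance = 1400 / 1.137 = 1400 × cos 28.4° ≈ 1230 km.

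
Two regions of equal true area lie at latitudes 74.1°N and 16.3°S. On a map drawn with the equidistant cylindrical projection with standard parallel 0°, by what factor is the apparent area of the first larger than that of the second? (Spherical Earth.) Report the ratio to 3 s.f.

For the equirectangular projection with φ₀ = 0 (plate carrée), h = 1 along meridians and k = sec φ along parallels.
Areal scale at 74.1°: h·k = 1.000 × 3.650 = 3.650.
Areal scale at 16.3°: h·k = 1.000 × 1.042 = 1.042.
Ratio = 3.650/1.042 ≈ 3.50.

3.50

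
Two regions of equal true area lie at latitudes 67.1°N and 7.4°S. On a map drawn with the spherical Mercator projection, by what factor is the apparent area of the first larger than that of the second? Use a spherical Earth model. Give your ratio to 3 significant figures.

6.49

Mercator areal scale is sec²φ.
At 67.1°: sec²(67.1°) = 1/0.3891² = 6.604.
At 7.4°: sec²(7.4°) = 1/0.9917² = 1.017.
Ratio = 6.604/1.017 = cos²(7.4°)/cos²(67.1°) ≈ 6.49.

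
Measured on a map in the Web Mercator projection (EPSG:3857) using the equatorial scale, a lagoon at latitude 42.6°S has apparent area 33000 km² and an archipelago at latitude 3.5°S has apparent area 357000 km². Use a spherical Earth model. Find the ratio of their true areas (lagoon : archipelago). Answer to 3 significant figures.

Since Mercator area scale is 1/cos²φ, the true area equals the apparent area multiplied by cos²φ.
True area of lagoon: 33000 × cos²(42.6°) = 33000 × 0.5418 = 17880 km².
True area of archipelago: 357000 × cos²(3.5°) = 357000 × 0.9963 = 355700 km².
Ratio = 17880 / 355700 ≈ 0.0503.

0.0503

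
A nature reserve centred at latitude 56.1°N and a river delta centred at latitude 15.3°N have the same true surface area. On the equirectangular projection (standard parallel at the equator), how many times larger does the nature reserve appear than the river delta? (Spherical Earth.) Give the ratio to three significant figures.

1.73

In the plate carrée (x = Rλ, y = Rφ), meridians are true-scale (h = 1) and parallels are stretched by k = sec φ.
Areal scale at 56.1°: h·k = 1.000 × 1.793 = 1.793.
Areal scale at 15.3°: h·k = 1.000 × 1.037 = 1.037.
Ratio = 1.793/1.037 ≈ 1.73.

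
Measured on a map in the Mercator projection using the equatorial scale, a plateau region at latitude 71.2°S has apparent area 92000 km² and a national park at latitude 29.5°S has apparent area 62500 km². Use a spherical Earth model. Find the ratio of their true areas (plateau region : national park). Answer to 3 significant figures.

Since Mercator area scale is 1/cos²φ, the true area equals the apparent area multiplied by cos²φ.
True area of plateau region: 92000 × cos²(71.2°) = 92000 × 0.1039 = 9555 km².
True area of national park: 62500 × cos²(29.5°) = 62500 × 0.7575 = 47340 km².
Ratio = 9555 / 47340 ≈ 0.202.

0.202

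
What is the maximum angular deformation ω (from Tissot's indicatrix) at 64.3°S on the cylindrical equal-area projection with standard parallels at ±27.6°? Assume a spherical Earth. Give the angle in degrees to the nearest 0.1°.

A cylindrical equal-area projection with standard parallel φ₀ has meridian scale h = cos φ / cos φ₀ and parallel scale k = cos φ₀ / cos φ (so areas are preserved, h·k = 1).
At 64.3°: h = 0.4893, k = 2.044; principal scales a = 2.044, b = 0.4893.
sin(ω/2) = (a − b)/(a + b) = 1.554/2.533 = 0.6136, so ω = 2 arcsin(0.6136) ≈ 75.7°.

75.7°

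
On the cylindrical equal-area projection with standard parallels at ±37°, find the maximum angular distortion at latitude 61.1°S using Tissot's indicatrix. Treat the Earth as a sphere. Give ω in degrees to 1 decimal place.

55.3°

Cylindrical equal-area (φ₀ = 37°): h = cos φ / cos 37° along meridians, k = cos 37° / cos φ along parallels; h·k = 1.
At 61.1°: h = 0.6051, k = 1.653; principal scales a = 1.653, b = 0.6051.
sin(ω/2) = (a − b)/(a + b) = 1.047/2.258 = 0.4639, so ω = 2 arcsin(0.4639) ≈ 55.3°.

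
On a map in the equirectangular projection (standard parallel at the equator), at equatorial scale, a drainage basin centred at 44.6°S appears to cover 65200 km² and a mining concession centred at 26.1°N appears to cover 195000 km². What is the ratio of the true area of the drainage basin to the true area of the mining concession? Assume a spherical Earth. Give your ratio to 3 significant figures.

0.265

On the plate carrée, areal scale = h·k = 1 × sec φ, so true area = apparent × cos φ.
True area of drainage basin: 65200 × cos(44.6°) = 65200 × 0.7120 = 46420 km².
True area of mining concession: 195000 × cos(26.1°) = 195000 × 0.8980 = 175100 km².
Ratio = 46420 / 175100 ≈ 0.265.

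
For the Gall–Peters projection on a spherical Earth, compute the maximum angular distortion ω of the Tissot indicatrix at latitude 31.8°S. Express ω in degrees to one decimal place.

21.0°

The Gall–Peters projection is cylindrical equal-area with φ₀ = 45°. A cylindrical equal-area projection with standard parallel φ₀ has meridian scale h = cos φ / cos φ₀ and parallel scale k = cos φ₀ / cos φ (so areas are preserved, h·k = 1).
At 31.8°: h = 1.202, k = 0.8320; principal scales a = 1.202, b = 0.8320.
sin(ω/2) = (a − b)/(a + b) = 0.3699/2.034 = 0.1819, so ω = 2 arcsin(0.1819) ≈ 21.0°.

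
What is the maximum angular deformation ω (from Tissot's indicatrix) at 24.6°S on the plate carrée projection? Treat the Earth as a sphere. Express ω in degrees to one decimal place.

For the equirectangular projection with φ₀ = 0 (plate carrée), h = 1 along meridians and k = sec φ along parallels.
At 24.6°: h = 1.000, k = 1.100; principal scales a = 1.100, b = 1.000.
sin(ω/2) = (a − b)/(a + b) = 0.09982/2.100 = 0.04754, so ω = 2 arcsin(0.04754) ≈ 5.4°.

5.4°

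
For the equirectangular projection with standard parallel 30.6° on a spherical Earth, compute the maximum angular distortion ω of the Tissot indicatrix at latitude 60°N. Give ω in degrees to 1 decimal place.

30.7°

In the equirectangular projection with standard parallel φ₀ = 30.6° (x = Rλ cos φ₀, y = Rφ), meridians are true-scale (h = 1) and the parallel scale is k = cos φ₀ / cos φ.
At 60°: h = 1.000, k = 1.721; principal scales a = 1.721, b = 1.000.
sin(ω/2) = (a − b)/(a + b) = 0.7215/2.721 = 0.2651, so ω = 2 arcsin(0.2651) ≈ 30.7°.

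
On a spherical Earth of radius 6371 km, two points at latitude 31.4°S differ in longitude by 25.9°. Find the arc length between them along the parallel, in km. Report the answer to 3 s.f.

Arc length along a parallel = R cos φ · Δλ (with Δλ in radians).
= 6371 × cos 31.4° × (25.9° × π/180) = 6371 × 0.8536 × 0.4520 ≈ 2460 km.

2460 km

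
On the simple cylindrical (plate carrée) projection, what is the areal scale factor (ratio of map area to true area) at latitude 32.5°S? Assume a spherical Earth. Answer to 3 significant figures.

For the equirectangular projection with φ₀ = 0 (plate carrée), h = 1 along meridians and k = sec φ along parallels.
Areal scale = h·k = 1 × sec φ; at 32.5°, h = 1.000, k = 1.186, so h·k = 1.186.

1.19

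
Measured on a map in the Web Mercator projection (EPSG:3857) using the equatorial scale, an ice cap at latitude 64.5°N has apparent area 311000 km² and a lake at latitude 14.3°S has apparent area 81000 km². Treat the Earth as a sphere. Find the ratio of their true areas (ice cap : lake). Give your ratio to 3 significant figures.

On Mercator the areal scale is sec²φ, so true area = apparent × cos²φ.
True area of ice cap: 311000 × cos²(64.5°) = 311000 × 0.1853 = 57640 km².
True area of lake: 81000 × cos²(14.3°) = 81000 × 0.9390 = 76060 km².
Ratio = 57640 / 76060 ≈ 0.758.

0.758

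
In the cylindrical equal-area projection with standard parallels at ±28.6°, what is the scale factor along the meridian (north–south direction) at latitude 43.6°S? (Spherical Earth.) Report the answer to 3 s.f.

0.825

Cylindrical equal-area (φ₀ = 28.6°): h = cos φ / cos 28.6° along meridians, k = cos 28.6° / cos φ along parallels; h·k = 1.
h = cos 43.6° / cos 28.6° = 0.7242/0.8780 = 0.8248.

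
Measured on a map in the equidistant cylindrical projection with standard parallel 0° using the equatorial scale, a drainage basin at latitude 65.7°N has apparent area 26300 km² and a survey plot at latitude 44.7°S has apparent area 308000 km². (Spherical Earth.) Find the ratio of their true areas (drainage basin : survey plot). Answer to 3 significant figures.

Plate carrée has h = 1 and k = sec φ, giving areal scale sec φ; true area = (apparent area) · cos φ.
True area of drainage basin: 26300 × cos(65.7°) = 26300 × 0.4115 = 10820 km².
True area of survey plot: 308000 × cos(44.7°) = 308000 × 0.7108 = 218900 km².
Ratio = 10820 / 218900 ≈ 0.0494.

0.0494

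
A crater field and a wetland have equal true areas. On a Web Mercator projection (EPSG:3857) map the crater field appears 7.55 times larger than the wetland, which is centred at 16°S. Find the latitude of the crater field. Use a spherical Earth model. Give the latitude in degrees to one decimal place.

For equal true areas on Mercator, apparent areas scale as sec²φ, so the ratio is cos²φ₂ / cos²φ₁.
cos²φ₂ / cos²φ₁ = 7.55  ⇒  cos φ₁ = cos 16° / √7.55 = 0.9613/2.748 = 0.3498.
φ₁ = arccos(0.3498) ≈ 69.5°.

69.5°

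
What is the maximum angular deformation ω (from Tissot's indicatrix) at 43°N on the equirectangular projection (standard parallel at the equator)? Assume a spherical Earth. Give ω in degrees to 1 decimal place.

17.9°

In the plate carrée (x = Rλ, y = Rφ), meridians are true-scale (h = 1) and parallels are stretched by k = sec φ.
At 43°: h = 1.000, k = 1.367; principal scales a = 1.367, b = 1.000.
sin(ω/2) = (a − b)/(a + b) = 0.3673/2.367 = 0.1552, so ω = 2 arcsin(0.1552) ≈ 17.9°.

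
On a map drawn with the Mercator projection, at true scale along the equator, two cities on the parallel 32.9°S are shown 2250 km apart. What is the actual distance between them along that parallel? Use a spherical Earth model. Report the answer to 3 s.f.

The Mercator projection is conformal; its linear scale factor is the same in every direction and equals sec φ = 1/cos φ.
Along the parallel at 32.9°, map distances are exaggerated by k = sec 32.9° = 1.191.
True distance = 2250 / 1.191 = 2250 × cos 32.9° ≈ 1890 km.

1890 km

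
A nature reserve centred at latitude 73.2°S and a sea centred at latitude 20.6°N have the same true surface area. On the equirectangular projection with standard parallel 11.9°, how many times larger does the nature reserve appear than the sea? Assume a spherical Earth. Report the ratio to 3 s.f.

In the equirectangular projection with standard parallel φ₀ = 11.9° (x = Rλ cos φ₀, y = Rφ), meridians are true-scale (h = 1) and the parallel scale is k = cos φ₀ / cos φ.
Areal scale at 73.2°: h·k = 1.000 × 3.385 = 3.385.
Areal scale at 20.6°: h·k = 1.000 × 1.045 = 1.045.
Ratio = 3.385/1.045 ≈ 3.24.

3.24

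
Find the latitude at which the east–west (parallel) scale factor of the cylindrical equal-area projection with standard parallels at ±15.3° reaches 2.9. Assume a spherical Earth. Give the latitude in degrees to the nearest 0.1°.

70.6°

A cylindrical equal-area projection with standard parallel φ₀ has meridian scale h = cos φ / cos φ₀ and parallel scale k = cos φ₀ / cos φ (so areas are preserved, h·k = 1).
k = cos φ₀ / cos φ = 2.9  ⇒  cos φ = cos 15.3° / 2.9 = 0.3326.
φ = arccos(0.3326) ≈ 70.6°.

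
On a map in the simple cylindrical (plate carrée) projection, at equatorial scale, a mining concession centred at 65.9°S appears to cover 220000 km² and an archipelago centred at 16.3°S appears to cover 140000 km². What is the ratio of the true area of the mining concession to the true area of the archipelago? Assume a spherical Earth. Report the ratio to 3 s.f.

On the plate carrée, areal scale = h·k = 1 × sec φ, so true area = apparent × cos φ.
True area of mining concession: 220000 × cos(65.9°) = 220000 × 0.4083 = 89830 km².
True area of archipelago: 140000 × cos(16.3°) = 140000 × 0.9598 = 134400 km².
Ratio = 89830 / 134400 ≈ 0.669.

0.669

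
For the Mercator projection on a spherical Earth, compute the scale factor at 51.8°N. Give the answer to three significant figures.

1.62

The Mercator projection is conformal; its linear scale factor is the same in every direction and equals sec φ = 1/cos φ.
k = 1/cos 51.8° = 1/0.6184 = 1.617.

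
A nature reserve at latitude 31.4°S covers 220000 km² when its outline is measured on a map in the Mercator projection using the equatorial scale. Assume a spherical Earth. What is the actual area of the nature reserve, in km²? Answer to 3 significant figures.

160000 km²

Mercator is conformal, so the point scale is isotropic: h = k = sec φ = 1/cos φ.
Areal scale = k² = sec²φ = 1/cos²(31.4°) = 1/0.8536² = 1.373.
True area = apparent / (areal scale) = 220000 / 1.373 ≈ 160000 km².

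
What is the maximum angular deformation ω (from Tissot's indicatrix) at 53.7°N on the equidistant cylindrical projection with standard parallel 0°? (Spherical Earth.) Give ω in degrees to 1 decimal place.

29.7°

In the plate carrée (x = Rλ, y = Rφ), meridians are true-scale (h = 1) and parallels are stretched by k = sec φ.
At 53.7°: h = 1.000, k = 1.689; principal scales a = 1.689, b = 1.000.
sin(ω/2) = (a − b)/(a + b) = 0.6892/2.689 = 0.2563, so ω = 2 arcsin(0.2563) ≈ 29.7°.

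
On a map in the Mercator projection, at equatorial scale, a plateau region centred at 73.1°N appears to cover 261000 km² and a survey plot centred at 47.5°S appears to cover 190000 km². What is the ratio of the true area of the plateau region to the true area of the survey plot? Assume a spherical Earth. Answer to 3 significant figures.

On Mercator the areal scale is sec²φ, so true area = apparent × cos²φ.
True area of plateau region: 261000 × cos²(73.1°) = 261000 × 0.08451 = 22060 km².
True area of survey plot: 190000 × cos²(47.5°) = 190000 × 0.4564 = 86720 km².
Ratio = 22060 / 86720 ≈ 0.254.

0.254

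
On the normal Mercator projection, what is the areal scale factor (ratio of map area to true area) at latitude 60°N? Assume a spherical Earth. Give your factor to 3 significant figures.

For Mercator, h = k = sec φ (a conformal cylindrical projection has a single point scale, 1/cos φ).
Areal scale = k² = sec²φ = 1/cos²(60°) = 1/0.5000² = 4.000.

4.00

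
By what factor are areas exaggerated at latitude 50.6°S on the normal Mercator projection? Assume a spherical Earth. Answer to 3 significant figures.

Mercator is conformal, so the point scale is isotropic: h = k = sec φ = 1/cos φ.
Areal scale = k² = sec²φ = 1/cos²(50.6°) = 1/0.6347² = 2.482.

2.48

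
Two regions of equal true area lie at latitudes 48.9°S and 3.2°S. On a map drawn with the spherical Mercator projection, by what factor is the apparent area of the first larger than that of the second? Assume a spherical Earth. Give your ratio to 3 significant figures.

2.31

Mercator areal scale is sec²φ.
At 48.9°: sec²(48.9°) = 1/0.6574² = 2.314.
At 3.2°: sec²(3.2°) = 1/0.9984² = 1.003.
Ratio = 2.314/1.003 = cos²(3.2°)/cos²(48.9°) ≈ 2.31.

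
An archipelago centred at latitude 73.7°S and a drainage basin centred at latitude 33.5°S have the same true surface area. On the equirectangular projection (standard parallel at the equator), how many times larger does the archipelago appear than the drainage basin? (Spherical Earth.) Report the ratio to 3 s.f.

2.97

For the equirectangular projection with φ₀ = 0 (plate carrée), h = 1 along meridians and k = sec φ along parallels.
Areal scale at 73.7°: h·k = 1.000 × 3.563 = 3.563.
Areal scale at 33.5°: h·k = 1.000 × 1.199 = 1.199.
Ratio = 3.563/1.199 ≈ 2.97.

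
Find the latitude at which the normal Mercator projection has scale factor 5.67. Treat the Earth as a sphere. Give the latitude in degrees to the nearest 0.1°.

Mercator scale is k = sec φ = 1/cos φ.
1/cos φ = 5.67  ⇒  cos φ = 0.1764  ⇒  φ = arccos(0.1764) ≈ 79.8°.

79.8°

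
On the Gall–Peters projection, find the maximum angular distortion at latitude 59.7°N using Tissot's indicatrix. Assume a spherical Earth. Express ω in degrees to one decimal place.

38.0°

The Gall–Peters projection is cylindrical equal-area with φ₀ = 45°. A cylindrical equal-area projection with standard parallel φ₀ has meridian scale h = cos φ / cos φ₀ and parallel scale k = cos φ₀ / cos φ (so areas are preserved, h·k = 1).
At 59.7°: h = 0.7135, k = 1.402; principal scales a = 1.402, b = 0.7135.
sin(ω/2) = (a − b)/(a + b) = 0.6880/2.115 = 0.3253, so ω = 2 arcsin(0.3253) ≈ 38.0°.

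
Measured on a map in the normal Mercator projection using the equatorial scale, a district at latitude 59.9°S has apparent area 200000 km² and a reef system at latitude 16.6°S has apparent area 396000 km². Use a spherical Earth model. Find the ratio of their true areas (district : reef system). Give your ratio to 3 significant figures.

Mercator's areal exaggeration is sec²φ; hence true area = (apparent area) · cos²φ.
True area of district: 200000 × cos²(59.9°) = 200000 × 0.2515 = 50300 km².
True area of reef system: 396000 × cos²(16.6°) = 396000 × 0.9184 = 363700 km².
Ratio = 50300 / 363700 ≈ 0.138.

0.138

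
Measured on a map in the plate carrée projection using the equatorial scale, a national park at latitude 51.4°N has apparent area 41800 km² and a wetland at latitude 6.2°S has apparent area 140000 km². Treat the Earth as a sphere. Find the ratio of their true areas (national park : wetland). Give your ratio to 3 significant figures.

0.187

Plate carrée has h = 1 and k = sec φ, giving areal scale sec φ; true area = (apparent area) · cos φ.
True area of national park: 41800 × cos(51.4°) = 41800 × 0.6239 = 26080 km².
True area of wetland: 140000 × cos(6.2°) = 140000 × 0.9942 = 139200 km².
Ratio = 26080 / 139200 ≈ 0.187.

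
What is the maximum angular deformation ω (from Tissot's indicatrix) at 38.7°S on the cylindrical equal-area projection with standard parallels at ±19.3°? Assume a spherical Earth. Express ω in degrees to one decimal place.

21.7°

Cylindrical equal-area (φ₀ = 19.3°): h = cos φ / cos 19.3° along meridians, k = cos 19.3° / cos φ along parallels; h·k = 1.
At 38.7°: h = 0.8269, k = 1.209; principal scales a = 1.209, b = 0.8269.
sin(ω/2) = (a − b)/(a + b) = 0.3824/2.036 = 0.1878, so ω = 2 arcsin(0.1878) ≈ 21.7°.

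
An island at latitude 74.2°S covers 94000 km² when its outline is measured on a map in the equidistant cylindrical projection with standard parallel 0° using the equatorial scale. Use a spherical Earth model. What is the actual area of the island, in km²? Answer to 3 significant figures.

In the plate carrée (x = Rλ, y = Rφ), meridians are true-scale (h = 1) and parallels are stretched by k = sec φ.
Areal scale = h·k = 1 × sec φ; at 74.2°, h = 1.000, k = 3.673, so h·k = 3.673.
True area = apparent / (areal scale) = 94000 / 3.673 ≈ 25600 km².

25600 km²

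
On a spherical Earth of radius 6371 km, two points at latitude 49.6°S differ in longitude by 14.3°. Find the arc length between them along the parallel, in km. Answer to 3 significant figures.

1030 km

Arc length along a parallel = R cos φ · Δλ (with Δλ in radians).
= 6371 × cos 49.6° × (14.3° × π/180) = 6371 × 0.6481 × 0.2496 ≈ 1030 km.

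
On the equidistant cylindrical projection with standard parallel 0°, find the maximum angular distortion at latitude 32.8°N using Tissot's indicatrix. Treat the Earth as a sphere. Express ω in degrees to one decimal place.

9.9°

Plate carrée maps x = Rλ, y = Rφ. The meridian scale is h = 1 and the parallel scale is k = 1/cos φ = sec φ.
At 32.8°: h = 1.000, k = 1.190; principal scales a = 1.190, b = 1.000.
sin(ω/2) = (a − b)/(a + b) = 0.1897/2.190 = 0.08662, so ω = 2 arcsin(0.08662) ≈ 9.9°.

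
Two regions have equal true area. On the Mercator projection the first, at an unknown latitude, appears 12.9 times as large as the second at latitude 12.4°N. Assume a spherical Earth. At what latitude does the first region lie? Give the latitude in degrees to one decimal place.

On Mercator, (apparent₁)/(apparent₂) = sec²φ₁ / sec²φ₂ when true areas are equal.
cos²φ₂ / cos²φ₁ = 12.9  ⇒  cos φ₁ = cos 12.4° / √12.9 = 0.9767/3.592 = 0.2719.
φ₁ = arccos(0.2719) ≈ 74.2°.

74.2°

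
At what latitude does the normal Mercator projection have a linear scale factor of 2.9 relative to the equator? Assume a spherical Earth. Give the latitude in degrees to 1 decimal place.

Mercator scale is k = sec φ = 1/cos φ.
1/cos φ = 2.9  ⇒  cos φ = 0.3448  ⇒  φ = arccos(0.3448) ≈ 69.8°.

69.8°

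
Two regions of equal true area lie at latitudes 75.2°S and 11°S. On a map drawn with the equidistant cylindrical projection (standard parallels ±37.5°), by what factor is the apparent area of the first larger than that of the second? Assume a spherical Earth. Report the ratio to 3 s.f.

With standard parallel φ₀ = 37.5°, the equirectangular projection gives x = Rλ cos φ₀, y = Rφ, so h = 1 and k = cos 37.5° / cos φ.
Areal scale at 75.2°: h·k = 1.000 × 3.106 = 3.106.
Areal scale at 11°: h·k = 1.000 × 0.8082 = 0.8082.
Ratio = 3.106/0.8082 ≈ 3.84.

3.84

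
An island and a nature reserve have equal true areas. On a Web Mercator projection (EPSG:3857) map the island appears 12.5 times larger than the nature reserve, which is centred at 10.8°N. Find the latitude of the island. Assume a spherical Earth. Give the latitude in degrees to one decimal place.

Mercator areal scale is sec²φ, so apparent-area ratio = sec²φ₁ / sec²φ₂ = cos²φ₂ / cos²φ₁.
cos²φ₂ / cos²φ₁ = 12.5  ⇒  cos φ₁ = cos 10.8° / √12.5 = 0.9823/3.536 = 0.2778.
φ₁ = arccos(0.2778) ≈ 73.9°.

73.9°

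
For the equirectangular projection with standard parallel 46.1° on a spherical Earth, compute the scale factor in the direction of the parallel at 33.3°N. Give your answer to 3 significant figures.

0.830

The equidistant cylindrical projection with φ₀ = 46.1° has h = 1 (meridians true) and k = cos φ₀ / cos φ along parallels.
k = cos 46.1° / cos 33.3° = 0.6934/0.8358 = 0.8296.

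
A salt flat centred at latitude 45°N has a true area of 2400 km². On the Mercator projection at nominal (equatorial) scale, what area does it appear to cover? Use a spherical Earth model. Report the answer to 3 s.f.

4800 km²

Mercator is conformal, so the point scale is isotropic: h = k = sec φ = 1/cos φ.
Areal scale = k² = sec²φ = 1/cos²(45°) = 1/0.7071² = 2.000.
Apparent area = 2400 × 2.000 ≈ 4800 km².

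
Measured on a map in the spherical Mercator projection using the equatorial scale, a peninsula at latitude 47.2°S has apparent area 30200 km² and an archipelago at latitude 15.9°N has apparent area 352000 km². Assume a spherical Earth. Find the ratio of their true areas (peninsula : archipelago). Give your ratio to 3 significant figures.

0.0428

On Mercator the areal scale is sec²φ, so true area = apparent × cos²φ.
True area of peninsula: 30200 × cos²(47.2°) = 30200 × 0.4616 = 13940 km².
True area of archipelago: 352000 × cos²(15.9°) = 352000 × 0.9249 = 325600 km².
Ratio = 13940 / 325600 ≈ 0.0428.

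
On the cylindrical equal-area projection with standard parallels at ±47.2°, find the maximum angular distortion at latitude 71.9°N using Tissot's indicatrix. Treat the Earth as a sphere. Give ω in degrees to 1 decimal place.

81.7°

Cylindrical equal-area (φ₀ = 47.2°): h = cos φ / cos 47.2° along meridians, k = cos 47.2° / cos φ along parallels; h·k = 1.
At 71.9°: h = 0.4573, k = 2.187; principal scales a = 2.187, b = 0.4573.
sin(ω/2) = (a − b)/(a + b) = 1.730/2.644 = 0.6542, so ω = 2 arcsin(0.6542) ≈ 81.7°.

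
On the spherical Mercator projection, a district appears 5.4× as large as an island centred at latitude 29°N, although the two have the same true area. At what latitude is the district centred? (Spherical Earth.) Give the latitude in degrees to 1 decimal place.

67.9°

For equal true areas on Mercator, apparent areas scale as sec²φ, so the ratio is cos²φ₂ / cos²φ₁.
cos²φ₂ / cos²φ₁ = 5.4  ⇒  cos φ₁ = cos 29° / √5.4 = 0.8746/2.324 = 0.3764.
φ₁ = arccos(0.3764) ≈ 67.9°.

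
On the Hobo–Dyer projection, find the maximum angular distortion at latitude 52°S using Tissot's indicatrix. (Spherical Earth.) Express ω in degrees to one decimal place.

28.8°

The Hobo–Dyer projection is cylindrical equal-area with φ₀ = 37.5°. For cylindrical equal-area with standard parallel φ₀, h = cos φ / cos φ₀ and k = cos φ₀ / cos φ, so h·k = 1.
At 52°: h = 0.7760, k = 1.289; principal scales a = 1.289, b = 0.7760.
sin(ω/2) = (a − b)/(a + b) = 0.5126/2.065 = 0.2483, so ω = 2 arcsin(0.2483) ≈ 28.8°.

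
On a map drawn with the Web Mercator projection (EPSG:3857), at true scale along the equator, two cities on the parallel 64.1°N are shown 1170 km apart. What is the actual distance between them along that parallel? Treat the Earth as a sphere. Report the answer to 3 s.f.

511 km

The Mercator projection is conformal; its linear scale factor is the same in every direction and equals sec φ = 1/cos φ.
Along the parallel at 64.1°, map distances are exaggerated by k = sec 64.1° = 2.289.
True distance = 1170 / 2.289 = 1170 × cos 64.1° ≈ 511 km.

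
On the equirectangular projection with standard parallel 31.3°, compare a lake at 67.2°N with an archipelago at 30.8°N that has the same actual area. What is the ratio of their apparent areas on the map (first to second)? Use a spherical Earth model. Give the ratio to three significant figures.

2.22

The equidistant cylindrical projection with φ₀ = 31.3° has h = 1 (meridians true) and k = cos φ₀ / cos φ along parallels.
Areal scale at 67.2°: h·k = 1.000 × 2.205 = 2.205.
Areal scale at 30.8°: h·k = 1.000 × 0.9948 = 0.9948.
Ratio = 2.205/0.9948 ≈ 2.22.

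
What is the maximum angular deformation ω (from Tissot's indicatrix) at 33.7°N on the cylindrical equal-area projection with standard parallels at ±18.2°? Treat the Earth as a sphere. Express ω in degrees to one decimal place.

A cylindrical equal-area projection with standard parallel φ₀ has meridian scale h = cos φ / cos φ₀ and parallel scale k = cos φ₀ / cos φ (so areas are preserved, h·k = 1).
At 33.7°: h = 0.8758, k = 1.142; principal scales a = 1.142, b = 0.8758.
sin(ω/2) = (a − b)/(a + b) = 0.2661/2.018 = 0.1319, so ω = 2 arcsin(0.1319) ≈ 15.2°.

15.2°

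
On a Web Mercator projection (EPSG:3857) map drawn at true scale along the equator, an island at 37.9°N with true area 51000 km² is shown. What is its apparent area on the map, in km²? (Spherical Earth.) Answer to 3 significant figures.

Mercator is conformal, so the point scale is isotropic: h = k = sec φ = 1/cos φ.
Areal scale = k² = sec²φ = 1/cos²(37.9°) = 1/0.7891² = 1.606.
Apparent area = 51000 × 1.606 ≈ 81900 km².

81900 km²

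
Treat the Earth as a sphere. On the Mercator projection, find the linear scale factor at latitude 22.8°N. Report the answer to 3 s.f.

1.08

Mercator is conformal, so the point scale is isotropic: h = k = sec φ = 1/cos φ.
k = 1/cos 22.8° = 1/0.9219 = 1.085.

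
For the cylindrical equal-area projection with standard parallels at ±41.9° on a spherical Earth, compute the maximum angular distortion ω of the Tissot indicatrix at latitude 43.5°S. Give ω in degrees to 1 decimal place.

3.0°

Cylindrical equal-area (φ₀ = 41.9°): h = cos φ / cos 41.9° along meridians, k = cos 41.9° / cos φ along parallels; h·k = 1.
At 43.5°: h = 0.9746, k = 1.026; principal scales a = 1.026, b = 0.9746.
sin(ω/2) = (a − b)/(a + b) = 0.05155/2.001 = 0.02577, so ω = 2 arcsin(0.02577) ≈ 3.0°.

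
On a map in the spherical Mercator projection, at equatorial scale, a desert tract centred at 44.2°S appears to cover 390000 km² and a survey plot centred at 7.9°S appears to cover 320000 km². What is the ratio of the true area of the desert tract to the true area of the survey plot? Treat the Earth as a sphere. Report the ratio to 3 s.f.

On Mercator the areal scale is sec²φ, so true area = apparent × cos²φ.
True area of desert tract: 390000 × cos²(44.2°) = 390000 × 0.5140 = 200400 km².
True area of survey plot: 320000 × cos²(7.9°) = 320000 × 0.9811 = 314000 km².
Ratio = 200400 / 314000 ≈ 0.638.

0.638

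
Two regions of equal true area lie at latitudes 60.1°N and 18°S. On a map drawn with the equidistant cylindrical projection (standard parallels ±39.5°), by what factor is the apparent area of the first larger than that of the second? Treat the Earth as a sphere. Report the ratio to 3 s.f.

With standard parallel φ₀ = 39.5°, the equirectangular projection gives x = Rλ cos φ₀, y = Rφ, so h = 1 and k = cos 39.5° / cos φ.
Areal scale at 60.1°: h·k = 1.000 × 1.548 = 1.548.
Areal scale at 18°: h·k = 1.000 × 0.8113 = 0.8113.
Ratio = 1.548/0.8113 ≈ 1.91.

1.91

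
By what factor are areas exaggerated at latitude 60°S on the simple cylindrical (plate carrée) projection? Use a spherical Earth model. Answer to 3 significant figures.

2.00

For the equirectangular projection with φ₀ = 0 (plate carrée), h = 1 along meridians and k = sec φ along parallels.
Areal scale = h·k = 1 × sec φ; at 60°, h = 1.000, k = 2.000, so h·k = 2.000.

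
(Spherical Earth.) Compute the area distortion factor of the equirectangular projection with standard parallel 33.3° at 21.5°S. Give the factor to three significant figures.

The equidistant cylindrical projection with φ₀ = 33.3° has h = 1 (meridians true) and k = cos φ₀ / cos φ along parallels.
Areal scale = h·k = 1 × cos φ₀ / cos φ; at 21.5°, h = 1.000, k = 0.8983, so h·k = 0.8983.

0.898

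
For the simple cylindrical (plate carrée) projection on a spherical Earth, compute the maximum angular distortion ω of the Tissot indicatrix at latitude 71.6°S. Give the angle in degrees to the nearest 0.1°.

For the equirectangular projection with φ₀ = 0 (plate carrée), h = 1 along meridians and k = sec φ along parallels.
At 71.6°: h = 1.000, k = 3.168; principal scales a = 3.168, b = 1.000.
sin(ω/2) = (a − b)/(a + b) = 2.168/4.168 = 0.5202, so ω = 2 arcsin(0.5202) ≈ 62.7°.

62.7°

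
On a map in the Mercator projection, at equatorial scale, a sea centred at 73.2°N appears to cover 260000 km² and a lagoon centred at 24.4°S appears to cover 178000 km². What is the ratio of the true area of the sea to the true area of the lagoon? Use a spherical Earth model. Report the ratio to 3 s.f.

Mercator's areal exaggeration is sec²φ; hence true area = (apparent area) · cos²φ.
True area of sea: 260000 × cos²(73.2°) = 260000 × 0.08354 = 21720 km².
True area of lagoon: 178000 × cos²(24.4°) = 178000 × 0.8293 = 147600 km².
Ratio = 21720 / 147600 ≈ 0.147.

0.147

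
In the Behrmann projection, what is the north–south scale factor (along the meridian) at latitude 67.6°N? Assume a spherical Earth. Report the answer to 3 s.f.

The Behrmann projection is cylindrical equal-area with φ₀ = 30°. For cylindrical equal-area with standard parallel φ₀, h = cos φ / cos φ₀ and k = cos φ₀ / cos φ, so h·k = 1.
h = cos 67.6° / cos 30° = 0.3811/0.8660 = 0.4400.

0.440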